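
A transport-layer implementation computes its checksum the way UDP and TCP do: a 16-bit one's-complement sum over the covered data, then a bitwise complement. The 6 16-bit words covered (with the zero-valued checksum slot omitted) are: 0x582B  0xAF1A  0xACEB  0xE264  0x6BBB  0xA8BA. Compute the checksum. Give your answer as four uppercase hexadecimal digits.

54F3

One's-complement addition (fold any carry out of bit 15 back into bit 0):
  0x582B + 0xAF1A = 0x10745 → wrap carry → 0x0746
  0x0746 + 0xACEB = 0x0B431
  0xB431 + 0xE264 = 0x19695 → wrap carry → 0x9696
  0x9696 + 0x6BBB = 0x10251 → wrap carry → 0x0252
  0x0252 + 0xA8BA = 0x0AB0C
One's-complement sum = 0xAB0C.
Checksum = ~0xAB0C & 0xFFFF = 0x54F3.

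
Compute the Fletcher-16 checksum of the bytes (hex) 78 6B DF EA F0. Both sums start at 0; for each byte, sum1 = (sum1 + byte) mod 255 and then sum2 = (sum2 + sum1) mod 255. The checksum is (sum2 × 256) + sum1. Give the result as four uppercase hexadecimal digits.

6E9F

Running sums (mod 255):
  after byte 0 (78): sum1=120, sum2=120
  after byte 1 (6B): sum1=227, sum2=92
  after byte 2 (DF): sum1=195, sum2=32
  after byte 3 (EA): sum1=174, sum2=206
  after byte 4 (F0): sum1=159, sum2=110
Checksum = sum2·256 + sum1 = 110·256 + 159 = 28319 = 0x6E9F.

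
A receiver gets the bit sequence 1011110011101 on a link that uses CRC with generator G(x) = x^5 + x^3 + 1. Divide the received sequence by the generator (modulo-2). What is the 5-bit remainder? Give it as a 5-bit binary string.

11010

Modulo-2 division of 1011110011101 by 101001:
  pos 0: 101111 XOR 101001 = 000110
  pos 3: 110001 XOR 101001 = 011000
  pos 4: 110001 XOR 101001 = 011000
  pos 5: 110001 XOR 101001 = 011000
  pos 6: 110000 XOR 101001 = 011001
  pos 7: 110011 XOR 101001 = 011010
Remainder = 11010 (nonzero — an error is detected).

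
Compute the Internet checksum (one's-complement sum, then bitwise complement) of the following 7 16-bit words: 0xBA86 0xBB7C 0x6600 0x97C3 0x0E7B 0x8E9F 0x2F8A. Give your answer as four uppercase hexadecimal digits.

BF93

One's-complement addition (fold any carry out of bit 15 back into bit 0):
  0xBA86 + 0xBB7C = 0x17602 → wrap carry → 0x7603
  0x7603 + 0x6600 = 0x0DC03
  0xDC03 + 0x97C3 = 0x173C6 → wrap carry → 0x73C7
  0x73C7 + 0x0E7B = 0x08242
  0x8242 + 0x8E9F = 0x110E1 → wrap carry → 0x10E2
  0x10E2 + 0x2F8A = 0x0406C
One's-complement sum = 0x406C.
Checksum = ~0x406C & 0xFFFF = 0xBF93.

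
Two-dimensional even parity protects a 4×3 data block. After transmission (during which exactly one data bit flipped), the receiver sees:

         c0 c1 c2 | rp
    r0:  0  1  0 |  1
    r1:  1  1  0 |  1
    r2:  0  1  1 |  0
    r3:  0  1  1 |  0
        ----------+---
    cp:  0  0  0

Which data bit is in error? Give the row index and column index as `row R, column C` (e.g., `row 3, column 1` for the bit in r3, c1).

Recompute each row's even parity and compare to rp:
  r0: data parity 1, sent rp 1 → ok
  r1: data parity 0, sent rp 1 → mismatch
  r2: data parity 0, sent rp 0 → ok
  r3: data parity 0, sent rp 0 → ok
Recompute each column's even parity and compare to cp:
  c0: data parity 1, sent cp 0 → mismatch
  c1: data parity 0, sent cp 0 → ok
  c2: data parity 0, sent cp 0 → ok
Exactly one row (r1) and one column (c0) fail → the flipped bit is at their intersection.

row 1, column 0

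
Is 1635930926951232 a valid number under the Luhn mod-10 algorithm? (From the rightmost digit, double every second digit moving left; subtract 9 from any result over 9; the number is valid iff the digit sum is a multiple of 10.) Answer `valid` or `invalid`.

From the right, keep odd positions and double even positions (subtract 9 from any doubled value over 9):
  doubled (positions 2,4,...): 6 2 9 4 0 9 6 2 → sum 38
  kept (positions 1,3,...): 2 2 5 6 9 3 5 6 → sum 38
Total = 76.
76 mod 10 = 6, so the number is invalid.

invalid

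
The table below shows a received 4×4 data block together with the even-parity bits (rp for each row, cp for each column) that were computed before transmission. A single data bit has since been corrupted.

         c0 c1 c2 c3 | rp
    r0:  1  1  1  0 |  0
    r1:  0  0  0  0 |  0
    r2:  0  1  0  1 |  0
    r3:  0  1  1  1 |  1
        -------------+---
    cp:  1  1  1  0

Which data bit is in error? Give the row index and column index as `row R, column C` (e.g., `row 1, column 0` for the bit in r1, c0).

row 0, column 2

Recompute each row's even parity and compare to rp:
  r0: data parity 1, sent rp 0 → mismatch
  r1: data parity 0, sent rp 0 → ok
  r2: data parity 0, sent rp 0 → ok
  r3: data parity 1, sent rp 1 → ok
Recompute each column's even parity and compare to cp:
  c0: data parity 1, sent cp 1 → ok
  c1: data parity 1, sent cp 1 → ok
  c2: data parity 0, sent cp 1 → mismatch
  c3: data parity 0, sent cp 0 → ok
Exactly one row (r0) and one column (c2) fail → the flipped bit is at their intersection.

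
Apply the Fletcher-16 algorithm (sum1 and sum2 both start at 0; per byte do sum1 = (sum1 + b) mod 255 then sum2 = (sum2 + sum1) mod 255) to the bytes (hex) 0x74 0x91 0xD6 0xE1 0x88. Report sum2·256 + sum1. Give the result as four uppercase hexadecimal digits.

5D47

Running sums (mod 255):
  after byte 0 (0x74): sum1=116, sum2=116
  after byte 1 (0x91): sum1=6, sum2=122
  after byte 2 (0xD6): sum1=220, sum2=87
  after byte 3 (0xE1): sum1=190, sum2=22
  after byte 4 (0x88): sum1=71, sum2=93
Checksum = sum2·256 + sum1 = 93·256 + 71 = 23879 = 0x5D47.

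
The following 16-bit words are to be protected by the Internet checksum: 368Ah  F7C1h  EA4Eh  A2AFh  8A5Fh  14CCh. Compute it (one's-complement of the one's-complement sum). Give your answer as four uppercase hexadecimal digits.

A589

One's-complement addition (fold any carry out of bit 15 back into bit 0):
  0x368A + 0xF7C1 = 0x12E4B → wrap carry → 0x2E4C
  0x2E4C + 0xEA4E = 0x1189A → wrap carry → 0x189B
  0x189B + 0xA2AF = 0x0BB4A
  0xBB4A + 0x8A5F = 0x145A9 → wrap carry → 0x45AA
  0x45AA + 0x14CC = 0x05A76
One's-complement sum = 0x5A76.
Checksum = ~0x5A76 & 0xFFFF = 0xA589.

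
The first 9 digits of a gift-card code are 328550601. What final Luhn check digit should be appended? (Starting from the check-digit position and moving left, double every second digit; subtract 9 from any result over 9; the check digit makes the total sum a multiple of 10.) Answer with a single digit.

Partial digits right→left: 1 0 6 0 5 5 8 2 3
Double every second digit counting from the check-digit position (so the 1st, 3rd, 5th, ... of the partial from the right).
  doubled (with −9 where >9): 2 3 1 7 6 → sum 19
  kept as-is: 0 0 5 2 → sum 7
Total = 19 + 7 = 26.
Check digit = (10 − (26 mod 10)) mod 10 = 4.

4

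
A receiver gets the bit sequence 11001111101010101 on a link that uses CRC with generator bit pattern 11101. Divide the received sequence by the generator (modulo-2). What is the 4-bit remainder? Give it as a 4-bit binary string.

0100

Modulo-2 division of 11001111101010101 by 11101:
  pos 0: 11001 XOR 11101 = 00100
  pos 2: 10011 XOR 11101 = 01110
  pos 3: 11101 XOR 11101 = 00000
  pos 8: 10101 XOR 11101 = 01000
  pos 9: 10000 XOR 11101 = 01101
  pos 10: 11011 XOR 11101 = 00110
  pos 12: 11001 XOR 11101 = 00100
Remainder = 0100 (nonzero — an error is detected).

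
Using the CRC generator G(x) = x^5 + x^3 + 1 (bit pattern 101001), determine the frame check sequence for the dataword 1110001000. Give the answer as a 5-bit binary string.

Append 5 zeros: 111000100000000. Divide by 101001 (XOR where the leading bit is 1):
  pos 0: 111000 XOR 101001 = 010001
  pos 1: 100011 XOR 101001 = 001010
  pos 3: 101000 XOR 101001 = 000001
  pos 8: 100000 XOR 101001 = 001001
Remainder (last 5 bits) = 10010. This is the CRC / FCS.

10010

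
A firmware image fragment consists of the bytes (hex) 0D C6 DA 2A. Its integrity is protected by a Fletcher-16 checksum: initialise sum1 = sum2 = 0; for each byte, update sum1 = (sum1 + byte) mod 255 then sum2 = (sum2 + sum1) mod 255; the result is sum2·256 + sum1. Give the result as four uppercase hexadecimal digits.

68D8

Running sums (mod 255):
  after byte 0 (0D): sum1=13, sum2=13
  after byte 1 (C6): sum1=211, sum2=224
  after byte 2 (DA): sum1=174, sum2=143
  after byte 3 (2A): sum1=216, sum2=104
Checksum = sum2·256 + sum1 = 104·256 + 216 = 26840 = 0x68D8.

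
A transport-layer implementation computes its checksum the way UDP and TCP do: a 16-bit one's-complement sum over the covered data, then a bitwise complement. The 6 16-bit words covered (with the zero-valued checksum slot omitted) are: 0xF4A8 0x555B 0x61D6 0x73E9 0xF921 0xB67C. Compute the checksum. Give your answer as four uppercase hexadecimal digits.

309D

One's-complement addition (fold any carry out of bit 15 back into bit 0):
  0xF4A8 + 0x555B = 0x14A03 → wrap carry → 0x4A04
  0x4A04 + 0x61D6 = 0x0ABDA
  0xABDA + 0x73E9 = 0x11FC3 → wrap carry → 0x1FC4
  0x1FC4 + 0xF921 = 0x118E5 → wrap carry → 0x18E6
  0x18E6 + 0xB67C = 0x0CF62
One's-complement sum = 0xCF62.
Checksum = ~0xCF62 & 0xFFFF = 0x309D.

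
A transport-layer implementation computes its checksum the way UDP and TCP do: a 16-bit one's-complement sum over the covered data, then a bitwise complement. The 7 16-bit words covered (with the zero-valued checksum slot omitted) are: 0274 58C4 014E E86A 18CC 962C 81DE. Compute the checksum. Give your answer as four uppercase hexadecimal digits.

8A37

One's-complement addition (fold any carry out of bit 15 back into bit 0):
  0x0274 + 0x58C4 = 0x05B38
  0x5B38 + 0x014E = 0x05C86
  0x5C86 + 0xE86A = 0x144F0 → wrap carry → 0x44F1
  0x44F1 + 0x18CC = 0x05DBD
  0x5DBD + 0x962C = 0x0F3E9
  0xF3E9 + 0x81DE = 0x175C7 → wrap carry → 0x75C8
One's-complement sum = 0x75C8.
Checksum = ~0x75C8 & 0xFFFF = 0x8A37.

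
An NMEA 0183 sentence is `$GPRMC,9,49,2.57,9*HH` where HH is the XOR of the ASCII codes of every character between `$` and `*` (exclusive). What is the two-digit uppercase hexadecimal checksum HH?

XOR the ASCII codes of the payload characters:
  'G' = 0x47 → acc = 0x47
  'P' = 0x50 → acc = 0x17
  'R' = 0x52 → acc = 0x45
  'M' = 0x4D → acc = 0x08
  'C' = 0x43 → acc = 0x4B
  ',' = 0x2C → acc = 0x67
  '9' = 0x39 → acc = 0x5E
  ',' = 0x2C → acc = 0x72
  '4' = 0x34 → acc = 0x46
  '9' = 0x39 → acc = 0x7F
  ',' = 0x2C → acc = 0x53
  '2' = 0x32 → acc = 0x61
  '.' = 0x2E → acc = 0x4F
  '5' = 0x35 → acc = 0x7A
  '7' = 0x37 → acc = 0x4D
  ',' = 0x2C → acc = 0x61
  '9' = 0x39 → acc = 0x58
Checksum = 0x58.

58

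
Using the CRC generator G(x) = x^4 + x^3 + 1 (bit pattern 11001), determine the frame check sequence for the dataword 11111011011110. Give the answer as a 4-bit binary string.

Append 4 zeros: 111110110111100000. Divide by 11001 (XOR where the leading bit is 1):
  pos 0: 11111 XOR 11001 = 00110
  pos 2: 11001 XOR 11001 = 00000
  pos 7: 10111 XOR 11001 = 01110
  pos 8: 11101 XOR 11001 = 00100
  pos 10: 10000 XOR 11001 = 01001
  pos 11: 10010 XOR 11001 = 01011
  pos 12: 10110 XOR 11001 = 01111
  pos 13: 11110 XOR 11001 = 00111
Remainder (last 4 bits) = 0111. This is the CRC / FCS.

0111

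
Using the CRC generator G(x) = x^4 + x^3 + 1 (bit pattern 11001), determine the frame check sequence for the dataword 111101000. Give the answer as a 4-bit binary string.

Append 4 zeros: 1111010000000. Divide by 11001 (XOR where the leading bit is 1):
  pos 0: 11110 XOR 11001 = 00111
  pos 2: 11110 XOR 11001 = 00111
  pos 4: 11100 XOR 11001 = 00101
  pos 6: 10100 XOR 11001 = 01101
  pos 7: 11010 XOR 11001 = 00011
Remainder (last 4 bits) = 0110. This is the CRC / FCS.

0110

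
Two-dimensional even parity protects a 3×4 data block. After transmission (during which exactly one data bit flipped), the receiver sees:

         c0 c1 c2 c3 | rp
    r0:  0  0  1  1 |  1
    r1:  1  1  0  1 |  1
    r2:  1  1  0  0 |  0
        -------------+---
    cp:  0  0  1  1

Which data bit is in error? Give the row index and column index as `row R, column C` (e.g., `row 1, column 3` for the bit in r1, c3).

row 0, column 3

Recompute each row's even parity and compare to rp:
  r0: data parity 0, sent rp 1 → mismatch
  r1: data parity 1, sent rp 1 → ok
  r2: data parity 0, sent rp 0 → ok
Recompute each column's even parity and compare to cp:
  c0: data parity 0, sent cp 0 → ok
  c1: data parity 0, sent cp 0 → ok
  c2: data parity 1, sent cp 1 → ok
  c3: data parity 0, sent cp 1 → mismatch
Exactly one row (r0) and one column (c3) fail → the flipped bit is at their intersection.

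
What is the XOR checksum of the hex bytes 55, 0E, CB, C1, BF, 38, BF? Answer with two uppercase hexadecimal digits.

XOR the bytes together:
  start with 0x55
  0x55 ⊕ 0x0E = 0x5B
  0x5B ⊕ 0xCB = 0x90
  0x90 ⊕ 0xC1 = 0x51
  0x51 ⊕ 0xBF = 0xEE
  0xEE ⊕ 0x38 = 0xD6
  0xD6 ⊕ 0xBF = 0x69

69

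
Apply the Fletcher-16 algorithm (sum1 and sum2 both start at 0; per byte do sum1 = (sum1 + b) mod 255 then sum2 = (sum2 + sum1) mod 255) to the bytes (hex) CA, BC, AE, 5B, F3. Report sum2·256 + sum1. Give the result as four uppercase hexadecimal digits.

9F85

Running sums (mod 255):
  after byte 0 (CA): sum1=202, sum2=202
  after byte 1 (BC): sum1=135, sum2=82
  after byte 2 (AE): sum1=54, sum2=136
  after byte 3 (5B): sum1=145, sum2=26
  after byte 4 (F3): sum1=133, sum2=159
Checksum = sum2·256 + sum1 = 159·256 + 133 = 40837 = 0x9F85.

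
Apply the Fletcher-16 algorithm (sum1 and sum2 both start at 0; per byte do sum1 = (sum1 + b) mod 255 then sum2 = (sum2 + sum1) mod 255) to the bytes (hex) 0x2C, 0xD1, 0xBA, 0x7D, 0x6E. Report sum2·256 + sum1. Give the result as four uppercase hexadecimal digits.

Running sums (mod 255):
  after byte 0 (0x2C): sum1=44, sum2=44
  after byte 1 (0xD1): sum1=253, sum2=42
  after byte 2 (0xBA): sum1=184, sum2=226
  after byte 3 (0x7D): sum1=54, sum2=25
  after byte 4 (0x6E): sum1=164, sum2=189
Checksum = sum2·256 + sum1 = 189·256 + 164 = 48548 = 0xBDA4.

BDA4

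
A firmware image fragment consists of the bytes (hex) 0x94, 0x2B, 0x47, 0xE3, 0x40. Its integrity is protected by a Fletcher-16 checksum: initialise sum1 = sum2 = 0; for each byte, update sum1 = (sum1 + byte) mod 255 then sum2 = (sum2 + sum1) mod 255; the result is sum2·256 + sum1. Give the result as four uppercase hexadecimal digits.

Running sums (mod 255):
  after byte 0 (0x94): sum1=148, sum2=148
  after byte 1 (0x2B): sum1=191, sum2=84
  after byte 2 (0x47): sum1=7, sum2=91
  after byte 3 (0xE3): sum1=234, sum2=70
  after byte 4 (0x40): sum1=43, sum2=113
Checksum = sum2·256 + sum1 = 113·256 + 43 = 28971 = 0x712B.

712B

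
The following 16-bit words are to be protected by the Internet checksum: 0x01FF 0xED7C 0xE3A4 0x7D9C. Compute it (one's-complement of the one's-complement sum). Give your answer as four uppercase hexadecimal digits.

One's-complement addition (fold any carry out of bit 15 back into bit 0):
  0x01FF + 0xED7C = 0x0EF7B
  0xEF7B + 0xE3A4 = 0x1D31F → wrap carry → 0xD320
  0xD320 + 0x7D9C = 0x150BC → wrap carry → 0x50BD
One's-complement sum = 0x50BD.
Checksum = ~0x50BD & 0xFFFF = 0xAF42.

AF42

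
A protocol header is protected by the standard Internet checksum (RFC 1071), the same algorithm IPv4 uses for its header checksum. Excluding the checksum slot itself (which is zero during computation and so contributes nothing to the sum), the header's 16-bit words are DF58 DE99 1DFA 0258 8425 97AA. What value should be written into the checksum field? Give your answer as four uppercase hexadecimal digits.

05EB

One's-complement addition (fold any carry out of bit 15 back into bit 0):
  0xDF58 + 0xDE99 = 0x1BDF1 → wrap carry → 0xBDF2
  0xBDF2 + 0x1DFA = 0x0DBEC
  0xDBEC + 0x0258 = 0x0DE44
  0xDE44 + 0x8425 = 0x16269 → wrap carry → 0x626A
  0x626A + 0x97AA = 0x0FA14
One's-complement sum = 0xFA14.
Checksum = ~0xFA14 & 0xFFFF = 0x05EB.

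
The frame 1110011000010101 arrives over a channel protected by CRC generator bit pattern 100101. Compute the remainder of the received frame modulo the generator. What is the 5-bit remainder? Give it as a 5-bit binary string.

Modulo-2 division of 1110011000010101 by 100101:
  pos 0: 111001 XOR 100101 = 011100
  pos 1: 111001 XOR 100101 = 011100
  pos 2: 111000 XOR 100101 = 011101
  pos 3: 111010 XOR 100101 = 011111
  pos 4: 111110 XOR 100101 = 011011
  pos 5: 110110 XOR 100101 = 010011
  pos 6: 100111 XOR 100101 = 000010
  pos 10: 100101 XOR 100101 = 000000
Remainder = 00000 (zero — the frame passes the CRC check).

00000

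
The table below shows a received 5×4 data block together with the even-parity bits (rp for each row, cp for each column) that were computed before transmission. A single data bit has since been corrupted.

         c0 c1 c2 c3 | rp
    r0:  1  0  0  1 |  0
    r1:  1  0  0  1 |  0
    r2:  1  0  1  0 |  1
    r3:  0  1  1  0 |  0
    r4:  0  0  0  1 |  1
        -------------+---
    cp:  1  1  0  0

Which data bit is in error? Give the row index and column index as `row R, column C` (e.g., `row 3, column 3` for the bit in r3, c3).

row 2, column 3

Recompute each row's even parity and compare to rp:
  r0: data parity 0, sent rp 0 → ok
  r1: data parity 0, sent rp 0 → ok
  r2: data parity 0, sent rp 1 → mismatch
  r3: data parity 0, sent rp 0 → ok
  r4: data parity 1, sent rp 1 → ok
Recompute each column's even parity and compare to cp:
  c0: data parity 1, sent cp 1 → ok
  c1: data parity 1, sent cp 1 → ok
  c2: data parity 0, sent cp 0 → ok
  c3: data parity 1, sent cp 0 → mismatch
Exactly one row (r2) and one column (c3) fail → the flipped bit is at their intersection.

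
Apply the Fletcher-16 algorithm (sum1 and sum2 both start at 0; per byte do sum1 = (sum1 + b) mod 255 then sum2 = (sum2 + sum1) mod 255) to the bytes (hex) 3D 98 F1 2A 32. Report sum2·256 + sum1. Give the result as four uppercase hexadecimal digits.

Running sums (mod 255):
  after byte 0 (3D): sum1=61, sum2=61
  after byte 1 (98): sum1=213, sum2=19
  after byte 2 (F1): sum1=199, sum2=218
  after byte 3 (2A): sum1=241, sum2=204
  after byte 4 (32): sum1=36, sum2=240
Checksum = sum2·256 + sum1 = 240·256 + 36 = 61476 = 0xF024.

F024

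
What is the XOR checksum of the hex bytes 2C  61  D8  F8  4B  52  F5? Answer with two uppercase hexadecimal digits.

81

XOR the bytes together:
  start with 0x2C
  0x2C ⊕ 0x61 = 0x4D
  0x4D ⊕ 0xD8 = 0x95
  0x95 ⊕ 0xF8 = 0x6D
  0x6D ⊕ 0x4B = 0x26
  0x26 ⊕ 0x52 = 0x74
  0x74 ⊕ 0xF5 = 0x81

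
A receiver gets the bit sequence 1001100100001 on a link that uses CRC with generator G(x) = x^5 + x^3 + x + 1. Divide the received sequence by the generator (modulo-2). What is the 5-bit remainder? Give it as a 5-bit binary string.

00010

Modulo-2 division of 1001100100001 by 101011:
  pos 0: 100110 XOR 101011 = 001101
  pos 2: 110101 XOR 101011 = 011110
  pos 3: 111100 XOR 101011 = 010111
  pos 4: 101110 XOR 101011 = 000101
  pos 7: 101001 XOR 101011 = 000010
Remainder = 00010 (nonzero — an error is detected).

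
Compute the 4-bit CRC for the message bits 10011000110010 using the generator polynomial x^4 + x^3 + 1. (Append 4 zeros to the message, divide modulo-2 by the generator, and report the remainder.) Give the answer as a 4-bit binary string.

1110

Append 4 zeros: 100110001100100000. Divide by 11001 (XOR where the leading bit is 1):
  pos 0: 10011 XOR 11001 = 01010
  pos 1: 10100 XOR 11001 = 01101
  pos 2: 11010 XOR 11001 = 00011
  pos 5: 11011 XOR 11001 = 00010
  pos 8: 10001 XOR 11001 = 01000
  pos 9: 10000 XOR 11001 = 01001
  pos 10: 10010 XOR 11001 = 01011
  pos 11: 10110 XOR 11001 = 01111
  pos 12: 11110 XOR 11001 = 00111
Remainder (last 4 bits) = 1110. This is the CRC / FCS.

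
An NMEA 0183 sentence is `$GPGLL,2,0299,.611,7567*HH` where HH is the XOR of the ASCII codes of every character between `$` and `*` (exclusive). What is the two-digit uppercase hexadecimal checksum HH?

XOR the ASCII codes of the payload characters:
  'G' = 0x47 → acc = 0x47
  'P' = 0x50 → acc = 0x17
  'G' = 0x47 → acc = 0x50
  'L' = 0x4C → acc = 0x1C
  'L' = 0x4C → acc = 0x50
  ',' = 0x2C → acc = 0x7C
  '2' = 0x32 → acc = 0x4E
  ',' = 0x2C → acc = 0x62
  '0' = 0x30 → acc = 0x52
  '2' = 0x32 → acc = 0x60
  '9' = 0x39 → acc = 0x59
  '9' = 0x39 → acc = 0x60
  ',' = 0x2C → acc = 0x4C
  '.' = 0x2E → acc = 0x62
  '6' = 0x36 → acc = 0x54
  '1' = 0x31 → acc = 0x65
  '1' = 0x31 → acc = 0x54
  ',' = 0x2C → acc = 0x78
  '7' = 0x37 → acc = 0x4F
  '5' = 0x35 → acc = 0x7A
  '6' = 0x36 → acc = 0x4C
  '7' = 0x37 → acc = 0x7B
Checksum = 0x7B.

7B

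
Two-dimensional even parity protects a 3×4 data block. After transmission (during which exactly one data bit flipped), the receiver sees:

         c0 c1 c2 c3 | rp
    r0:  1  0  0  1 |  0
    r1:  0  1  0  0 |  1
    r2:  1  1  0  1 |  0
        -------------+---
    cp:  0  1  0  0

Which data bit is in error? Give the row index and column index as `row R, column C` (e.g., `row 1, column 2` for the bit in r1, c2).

Recompute each row's even parity and compare to rp:
  r0: data parity 0, sent rp 0 → ok
  r1: data parity 1, sent rp 1 → ok
  r2: data parity 1, sent rp 0 → mismatch
Recompute each column's even parity and compare to cp:
  c0: data parity 0, sent cp 0 → ok
  c1: data parity 0, sent cp 1 → mismatch
  c2: data parity 0, sent cp 0 → ok
  c3: data parity 0, sent cp 0 → ok
Exactly one row (r2) and one column (c1) fail → the flipped bit is at their intersection.

row 2, column 1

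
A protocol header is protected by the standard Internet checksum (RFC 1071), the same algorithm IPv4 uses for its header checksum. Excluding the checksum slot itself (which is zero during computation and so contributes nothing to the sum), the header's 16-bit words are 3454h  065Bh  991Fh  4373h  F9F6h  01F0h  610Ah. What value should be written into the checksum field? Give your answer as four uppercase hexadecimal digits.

One's-complement addition (fold any carry out of bit 15 back into bit 0):
  0x3454 + 0x065B = 0x03AAF
  0x3AAF + 0x991F = 0x0D3CE
  0xD3CE + 0x4373 = 0x11741 → wrap carry → 0x1742
  0x1742 + 0xF9F6 = 0x11138 → wrap carry → 0x1139
  0x1139 + 0x01F0 = 0x01329
  0x1329 + 0x610A = 0x07433
One's-complement sum = 0x7433.
Checksum = ~0x7433 & 0xFFFF = 0x8BCC.

8BCC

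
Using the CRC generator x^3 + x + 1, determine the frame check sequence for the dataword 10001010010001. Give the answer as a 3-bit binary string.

Append 3 zeros: 10001010010001000. Divide by 1011 (XOR where the leading bit is 1):
  pos 0: 1000 XOR 1011 = 0011
  pos 2: 1110 XOR 1011 = 0101
  pos 3: 1011 XOR 1011 = 0000
  pos 9: 1000 XOR 1011 = 0011
  pos 11: 1110 XOR 1011 = 0101
  pos 12: 1010 XOR 1011 = 0001
Remainder (last 3 bits) = 010. This is the CRC / FCS.

010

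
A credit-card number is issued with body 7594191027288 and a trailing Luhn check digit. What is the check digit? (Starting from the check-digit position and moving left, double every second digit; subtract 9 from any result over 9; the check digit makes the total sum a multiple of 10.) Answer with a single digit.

4

Partial digits right→left: 8 8 2 7 2 0 1 9 1 4 9 5 7
Double every second digit counting from the check-digit position (so the 1st, 3rd, 5th, ... of the partial from the right).
  doubled (with −9 where >9): 7 4 4 2 2 9 5 → sum 33
  kept as-is: 8 7 0 9 4 5 → sum 33
Total = 33 + 33 = 66.
Check digit = (10 − (66 mod 10)) mod 10 = 4.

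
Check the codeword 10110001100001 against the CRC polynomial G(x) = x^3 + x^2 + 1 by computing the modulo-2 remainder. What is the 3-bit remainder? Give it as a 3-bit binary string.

Modulo-2 division of 10110001100001 by 1101:
  pos 0: 1011 XOR 1101 = 0110
  pos 1: 1100 XOR 1101 = 0001
  pos 4: 1001 XOR 1101 = 0100
  pos 5: 1001 XOR 1101 = 0100
  pos 6: 1000 XOR 1101 = 0101
  pos 7: 1010 XOR 1101 = 0111
  pos 8: 1110 XOR 1101 = 0011
  pos 10: 1101 XOR 1101 = 0000
Remainder = 000 (zero — the frame passes the CRC check).

000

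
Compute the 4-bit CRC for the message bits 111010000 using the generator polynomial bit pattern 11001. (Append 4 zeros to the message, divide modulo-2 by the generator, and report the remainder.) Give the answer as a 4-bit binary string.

Append 4 zeros: 1110100000000. Divide by 11001 (XOR where the leading bit is 1):
  pos 0: 11101 XOR 11001 = 00100
  pos 2: 10000 XOR 11001 = 01001
  pos 3: 10010 XOR 11001 = 01011
  pos 4: 10110 XOR 11001 = 01111
  pos 5: 11110 XOR 11001 = 00111
  pos 7: 11100 XOR 11001 = 00101
Remainder (last 4 bits) = 1010. This is the CRC / FCS.

1010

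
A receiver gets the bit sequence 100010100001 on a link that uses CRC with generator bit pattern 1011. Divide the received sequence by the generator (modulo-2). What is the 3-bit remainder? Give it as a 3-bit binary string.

001

Modulo-2 division of 100010100001 by 1011:
  pos 0: 1000 XOR 1011 = 0011
  pos 2: 1110 XOR 1011 = 0101
  pos 3: 1011 XOR 1011 = 0000
Remainder = 001 (nonzero — an error is detected).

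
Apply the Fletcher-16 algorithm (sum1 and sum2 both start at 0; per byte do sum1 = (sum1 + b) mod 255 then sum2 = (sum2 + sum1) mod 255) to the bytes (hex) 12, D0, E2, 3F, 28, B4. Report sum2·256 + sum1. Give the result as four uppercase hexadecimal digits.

Running sums (mod 255):
  after byte 0 (12): sum1=18, sum2=18
  after byte 1 (D0): sum1=226, sum2=244
  after byte 2 (E2): sum1=197, sum2=186
  after byte 3 (3F): sum1=5, sum2=191
  after byte 4 (28): sum1=45, sum2=236
  after byte 5 (B4): sum1=225, sum2=206
Checksum = sum2·256 + sum1 = 206·256 + 225 = 52961 = 0xCEE1.

CEE1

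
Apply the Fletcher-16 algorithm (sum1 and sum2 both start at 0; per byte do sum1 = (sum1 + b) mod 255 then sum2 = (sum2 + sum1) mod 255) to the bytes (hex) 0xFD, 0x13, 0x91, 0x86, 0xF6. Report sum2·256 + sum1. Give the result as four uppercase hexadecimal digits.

Running sums (mod 255):
  after byte 0 (0xFD): sum1=253, sum2=253
  after byte 1 (0x13): sum1=17, sum2=15
  after byte 2 (0x91): sum1=162, sum2=177
  after byte 3 (0x86): sum1=41, sum2=218
  after byte 4 (0xF6): sum1=32, sum2=250
Checksum = sum2·256 + sum1 = 250·256 + 32 = 64032 = 0xFA20.

FA20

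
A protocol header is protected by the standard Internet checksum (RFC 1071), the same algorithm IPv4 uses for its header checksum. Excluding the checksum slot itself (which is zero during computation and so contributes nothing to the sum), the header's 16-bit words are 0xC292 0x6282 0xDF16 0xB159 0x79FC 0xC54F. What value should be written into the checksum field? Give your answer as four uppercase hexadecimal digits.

One's-complement addition (fold any carry out of bit 15 back into bit 0):
  0xC292 + 0x6282 = 0x12514 → wrap carry → 0x2515
  0x2515 + 0xDF16 = 0x1042B → wrap carry → 0x042C
  0x042C + 0xB159 = 0x0B585
  0xB585 + 0x79FC = 0x12F81 → wrap carry → 0x2F82
  0x2F82 + 0xC54F = 0x0F4D1
One's-complement sum = 0xF4D1.
Checksum = ~0xF4D1 & 0xFFFF = 0x0B2E.

0B2E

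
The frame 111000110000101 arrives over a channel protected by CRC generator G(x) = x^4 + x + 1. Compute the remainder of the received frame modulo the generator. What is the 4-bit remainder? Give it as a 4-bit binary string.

Modulo-2 division of 111000110000101 by 10011:
  pos 0: 11100 XOR 10011 = 01111
  pos 1: 11110 XOR 10011 = 01101
  pos 2: 11011 XOR 10011 = 01000
  pos 3: 10001 XOR 10011 = 00010
  pos 6: 10000 XOR 10011 = 00011
  pos 9: 11010 XOR 10011 = 01001
  pos 10: 10011 XOR 10011 = 00000
Remainder = 0000 (zero — the frame passes the CRC check).

0000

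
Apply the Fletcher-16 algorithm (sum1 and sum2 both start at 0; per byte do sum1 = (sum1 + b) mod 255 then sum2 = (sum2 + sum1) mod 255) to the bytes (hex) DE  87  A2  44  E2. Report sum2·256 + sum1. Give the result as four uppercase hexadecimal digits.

Running sums (mod 255):
  after byte 0 (DE): sum1=222, sum2=222
  after byte 1 (87): sum1=102, sum2=69
  after byte 2 (A2): sum1=9, sum2=78
  after byte 3 (44): sum1=77, sum2=155
  after byte 4 (E2): sum1=48, sum2=203
Checksum = sum2·256 + sum1 = 203·256 + 48 = 52016 = 0xCB30.

CB30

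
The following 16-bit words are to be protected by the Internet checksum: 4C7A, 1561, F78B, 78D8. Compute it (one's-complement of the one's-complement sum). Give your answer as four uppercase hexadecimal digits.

One's-complement addition (fold any carry out of bit 15 back into bit 0):
  0x4C7A + 0x1561 = 0x061DB
  0x61DB + 0xF78B = 0x15966 → wrap carry → 0x5967
  0x5967 + 0x78D8 = 0x0D23F
One's-complement sum = 0xD23F.
Checksum = ~0xD23F & 0xFFFF = 0x2DC0.

2DC0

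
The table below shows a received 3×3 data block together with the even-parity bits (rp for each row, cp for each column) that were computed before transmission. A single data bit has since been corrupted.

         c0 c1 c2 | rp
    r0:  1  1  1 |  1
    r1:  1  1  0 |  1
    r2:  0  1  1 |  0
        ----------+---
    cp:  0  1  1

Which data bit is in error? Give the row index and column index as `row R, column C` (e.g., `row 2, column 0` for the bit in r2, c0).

row 1, column 2

Recompute each row's even parity and compare to rp:
  r0: data parity 1, sent rp 1 → ok
  r1: data parity 0, sent rp 1 → mismatch
  r2: data parity 0, sent rp 0 → ok
Recompute each column's even parity and compare to cp:
  c0: data parity 0, sent cp 0 → ok
  c1: data parity 1, sent cp 1 → ok
  c2: data parity 0, sent cp 1 → mismatch
Exactly one row (r1) and one column (c2) fail → the flipped bit is at their intersection.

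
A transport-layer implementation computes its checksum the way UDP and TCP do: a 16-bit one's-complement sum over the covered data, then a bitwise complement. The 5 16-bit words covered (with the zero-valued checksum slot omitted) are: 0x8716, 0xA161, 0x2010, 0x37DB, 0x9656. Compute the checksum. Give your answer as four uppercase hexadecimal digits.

E945

One's-complement addition (fold any carry out of bit 15 back into bit 0):
  0x8716 + 0xA161 = 0x12877 → wrap carry → 0x2878
  0x2878 + 0x2010 = 0x04888
  0x4888 + 0x37DB = 0x08063
  0x8063 + 0x9656 = 0x116B9 → wrap carry → 0x16BA
One's-complement sum = 0x16BA.
Checksum = ~0x16BA & 0xFFFF = 0xE945.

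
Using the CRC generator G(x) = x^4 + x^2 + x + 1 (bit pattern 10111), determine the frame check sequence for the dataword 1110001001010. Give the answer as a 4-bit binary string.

0000

Append 4 zeros: 11100010010100000. Divide by 10111 (XOR where the leading bit is 1):
  pos 0: 11100 XOR 10111 = 01011
  pos 1: 10110 XOR 10111 = 00001
  pos 5: 11001 XOR 10111 = 01110
  pos 6: 11100 XOR 10111 = 01011
  pos 7: 10111 XOR 10111 = 00000
Remainder (last 4 bits) = 0000. This is the CRC / FCS.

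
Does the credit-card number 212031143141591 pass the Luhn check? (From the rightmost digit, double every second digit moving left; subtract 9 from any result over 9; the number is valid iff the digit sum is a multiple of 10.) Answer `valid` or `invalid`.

invalid

From the right, keep odd positions and double even positions (subtract 9 from any doubled value over 9):
  doubled (positions 2,4,...): 9 2 2 8 2 0 2 → sum 25
  kept (positions 1,3,...): 1 5 4 3 1 3 2 2 → sum 21
Total = 46.
46 mod 10 = 6, so the number is invalid.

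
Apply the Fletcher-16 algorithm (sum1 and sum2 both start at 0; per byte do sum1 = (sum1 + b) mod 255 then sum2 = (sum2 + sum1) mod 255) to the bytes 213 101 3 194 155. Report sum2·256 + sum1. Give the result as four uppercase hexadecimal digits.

Running sums (mod 255):
  after byte 0 (213): sum1=213, sum2=213
  after byte 1 (101): sum1=59, sum2=17
  after byte 2 (3): sum1=62, sum2=79
  after byte 3 (194): sum1=1, sum2=80
  after byte 4 (155): sum1=156, sum2=236
Checksum = sum2·256 + sum1 = 236·256 + 156 = 60572 = 0xEC9C.

EC9C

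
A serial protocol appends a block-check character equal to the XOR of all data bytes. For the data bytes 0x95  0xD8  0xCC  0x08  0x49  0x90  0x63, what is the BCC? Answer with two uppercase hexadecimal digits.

33

XOR the bytes together:
  start with 0x95
  0x95 ⊕ 0xD8 = 0x4D
  0x4D ⊕ 0xCC = 0x81
  0x81 ⊕ 0x08 = 0x89
  0x89 ⊕ 0x49 = 0xC0
  0xC0 ⊕ 0x90 = 0x50
  0x50 ⊕ 0x63 = 0x33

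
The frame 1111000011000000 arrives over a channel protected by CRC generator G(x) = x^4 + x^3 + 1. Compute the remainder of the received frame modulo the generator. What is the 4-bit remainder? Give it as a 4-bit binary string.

0000

Modulo-2 division of 1111000011000000 by 11001:
  pos 0: 11110 XOR 11001 = 00111
  pos 2: 11100 XOR 11001 = 00101
  pos 4: 10101 XOR 11001 = 01100
  pos 5: 11001 XOR 11001 = 00000
Remainder = 0000 (zero — the frame passes the CRC check).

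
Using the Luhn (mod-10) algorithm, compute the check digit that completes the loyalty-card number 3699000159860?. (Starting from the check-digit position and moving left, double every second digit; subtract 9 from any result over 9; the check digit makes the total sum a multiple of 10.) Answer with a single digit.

6

Partial digits right→left: 0 6 8 9 5 1 0 0 0 9 9 6 3
Double every second digit counting from the check-digit position (so the 1st, 3rd, 5th, ... of the partial from the right).
  doubled (with −9 where >9): 0 7 1 0 0 9 6 → sum 23
  kept as-is: 6 9 1 0 9 6 → sum 31
Total = 23 + 31 = 54.
Check digit = (10 − (54 mod 10)) mod 10 = 6.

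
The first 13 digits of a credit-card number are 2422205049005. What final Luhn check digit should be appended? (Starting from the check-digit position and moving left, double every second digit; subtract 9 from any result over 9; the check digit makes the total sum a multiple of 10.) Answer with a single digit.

3

Partial digits right→left: 5 0 0 9 4 0 5 0 2 2 2 4 2
Double every second digit counting from the check-digit position (so the 1st, 3rd, 5th, ... of the partial from the right).
  doubled (with −9 where >9): 1 0 8 1 4 4 4 → sum 22
  kept as-is: 0 9 0 0 2 4 → sum 15
Total = 22 + 15 = 37.
Check digit = (10 − (37 mod 10)) mod 10 = 3.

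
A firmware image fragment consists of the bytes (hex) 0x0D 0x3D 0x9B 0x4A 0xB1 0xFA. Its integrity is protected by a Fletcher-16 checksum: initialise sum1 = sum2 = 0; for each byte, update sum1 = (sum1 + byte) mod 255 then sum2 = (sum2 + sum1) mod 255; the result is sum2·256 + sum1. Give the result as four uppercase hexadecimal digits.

2CDC

Running sums (mod 255):
  after byte 0 (0x0D): sum1=13, sum2=13
  after byte 1 (0x3D): sum1=74, sum2=87
  after byte 2 (0x9B): sum1=229, sum2=61
  after byte 3 (0x4A): sum1=48, sum2=109
  after byte 4 (0xB1): sum1=225, sum2=79
  after byte 5 (0xFA): sum1=220, sum2=44
Checksum = sum2·256 + sum1 = 44·256 + 220 = 11484 = 0x2CDC.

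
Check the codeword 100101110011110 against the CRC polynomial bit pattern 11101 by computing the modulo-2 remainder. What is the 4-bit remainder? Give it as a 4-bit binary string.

1000

Modulo-2 division of 100101110011110 by 11101:
  pos 0: 10010 XOR 11101 = 01111
  pos 1: 11111 XOR 11101 = 00010
  pos 4: 10110 XOR 11101 = 01011
  pos 5: 10110 XOR 11101 = 01011
  pos 6: 10111 XOR 11101 = 01010
  pos 7: 10101 XOR 11101 = 01000
  pos 8: 10001 XOR 11101 = 01100
  pos 9: 11001 XOR 11101 = 00100
Remainder = 1000 (nonzero — an error is detected).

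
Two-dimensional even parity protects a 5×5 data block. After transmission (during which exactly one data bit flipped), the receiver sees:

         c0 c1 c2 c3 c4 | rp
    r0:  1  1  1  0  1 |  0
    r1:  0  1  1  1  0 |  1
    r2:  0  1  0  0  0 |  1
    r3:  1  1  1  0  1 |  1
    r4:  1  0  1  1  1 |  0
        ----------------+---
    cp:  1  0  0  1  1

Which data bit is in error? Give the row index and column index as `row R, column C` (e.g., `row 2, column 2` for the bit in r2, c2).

row 3, column 3

Recompute each row's even parity and compare to rp:
  r0: data parity 0, sent rp 0 → ok
  r1: data parity 1, sent rp 1 → ok
  r2: data parity 1, sent rp 1 → ok
  r3: data parity 0, sent rp 1 → mismatch
  r4: data parity 0, sent rp 0 → ok
Recompute each column's even parity and compare to cp:
  c0: data parity 1, sent cp 1 → ok
  c1: data parity 0, sent cp 0 → ok
  c2: data parity 0, sent cp 0 → ok
  c3: data parity 0, sent cp 1 → mismatch
  c4: data parity 1, sent cp 1 → ok
Exactly one row (r3) and one column (c3) fail → the flipped bit is at their intersection.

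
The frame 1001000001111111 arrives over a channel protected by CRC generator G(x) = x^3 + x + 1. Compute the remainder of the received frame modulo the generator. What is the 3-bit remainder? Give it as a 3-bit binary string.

Modulo-2 division of 1001000001111111 by 1011:
  pos 0: 1001 XOR 1011 = 0010
  pos 2: 1000 XOR 1011 = 0011
  pos 4: 1100 XOR 1011 = 0111
  pos 5: 1110 XOR 1011 = 0101
  pos 6: 1011 XOR 1011 = 0000
  pos 10: 1111 XOR 1011 = 0100
  pos 11: 1001 XOR 1011 = 0010
Remainder = 101 (nonzero — an error is detected).

101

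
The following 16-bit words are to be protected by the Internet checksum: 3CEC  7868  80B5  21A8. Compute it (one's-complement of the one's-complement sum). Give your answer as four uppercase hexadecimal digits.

A84D

One's-complement addition (fold any carry out of bit 15 back into bit 0):
  0x3CEC + 0x7868 = 0x0B554
  0xB554 + 0x80B5 = 0x13609 → wrap carry → 0x360A
  0x360A + 0x21A8 = 0x057B2
One's-complement sum = 0x57B2.
Checksum = ~0x57B2 & 0xFFFF = 0xA84D.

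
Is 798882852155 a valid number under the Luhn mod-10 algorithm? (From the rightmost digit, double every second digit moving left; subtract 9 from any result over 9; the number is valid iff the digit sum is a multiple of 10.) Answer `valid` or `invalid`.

From the right, keep odd positions and double even positions (subtract 9 from any doubled value over 9):
  doubled (positions 2,4,...): 1 4 7 7 7 5 → sum 31
  kept (positions 1,3,...): 5 1 5 2 8 9 → sum 30
Total = 61.
61 mod 10 = 1, so the number is invalid.

invalid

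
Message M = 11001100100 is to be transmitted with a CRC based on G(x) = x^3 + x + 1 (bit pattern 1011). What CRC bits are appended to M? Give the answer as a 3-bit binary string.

011

Append 3 zeros: 11001100100000. Divide by 1011 (XOR where the leading bit is 1):
  pos 0: 1100 XOR 1011 = 0111
  pos 1: 1111 XOR 1011 = 0100
  pos 2: 1001 XOR 1011 = 0010
  pos 4: 1000 XOR 1011 = 0011
  pos 6: 1110 XOR 1011 = 0101
  pos 7: 1010 XOR 1011 = 0001
  pos 10: 1000 XOR 1011 = 0011
Remainder (last 3 bits) = 011. This is the CRC / FCS.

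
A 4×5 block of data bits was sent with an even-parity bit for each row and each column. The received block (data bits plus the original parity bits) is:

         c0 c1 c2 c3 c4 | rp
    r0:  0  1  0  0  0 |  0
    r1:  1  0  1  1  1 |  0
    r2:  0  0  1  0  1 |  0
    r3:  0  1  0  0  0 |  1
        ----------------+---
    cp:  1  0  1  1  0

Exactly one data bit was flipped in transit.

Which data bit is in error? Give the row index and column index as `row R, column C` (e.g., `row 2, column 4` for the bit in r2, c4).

Recompute each row's even parity and compare to rp:
  r0: data parity 1, sent rp 0 → mismatch
  r1: data parity 0, sent rp 0 → ok
  r2: data parity 0, sent rp 0 → ok
  r3: data parity 1, sent rp 1 → ok
Recompute each column's even parity and compare to cp:
  c0: data parity 1, sent cp 1 → ok
  c1: data parity 0, sent cp 0 → ok
  c2: data parity 0, sent cp 1 → mismatch
  c3: data parity 1, sent cp 1 → ok
  c4: data parity 0, sent cp 0 → ok
Exactly one row (r0) and one column (c2) fail → the flipped bit is at their intersection.

row 0, column 2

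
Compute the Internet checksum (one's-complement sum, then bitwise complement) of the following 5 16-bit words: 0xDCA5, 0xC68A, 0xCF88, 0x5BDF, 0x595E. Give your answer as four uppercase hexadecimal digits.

One's-complement addition (fold any carry out of bit 15 back into bit 0):
  0xDCA5 + 0xC68A = 0x1A32F → wrap carry → 0xA330
  0xA330 + 0xCF88 = 0x172B8 → wrap carry → 0x72B9
  0x72B9 + 0x5BDF = 0x0CE98
  0xCE98 + 0x595E = 0x127F6 → wrap carry → 0x27F7
One's-complement sum = 0x27F7.
Checksum = ~0x27F7 & 0xFFFF = 0xD808.

D808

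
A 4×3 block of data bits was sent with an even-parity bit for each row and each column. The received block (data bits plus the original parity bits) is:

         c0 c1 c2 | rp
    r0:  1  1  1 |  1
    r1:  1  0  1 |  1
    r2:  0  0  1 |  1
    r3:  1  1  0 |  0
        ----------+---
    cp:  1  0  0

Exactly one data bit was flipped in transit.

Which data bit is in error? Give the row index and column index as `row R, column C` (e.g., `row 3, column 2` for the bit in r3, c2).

Recompute each row's even parity and compare to rp:
  r0: data parity 1, sent rp 1 → ok
  r1: data parity 0, sent rp 1 → mismatch
  r2: data parity 1, sent rp 1 → ok
  r3: data parity 0, sent rp 0 → ok
Recompute each column's even parity and compare to cp:
  c0: data parity 1, sent cp 1 → ok
  c1: data parity 0, sent cp 0 → ok
  c2: data parity 1, sent cp 0 → mismatch
Exactly one row (r1) and one column (c2) fail → the flipped bit is at their intersection.

row 1, column 2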